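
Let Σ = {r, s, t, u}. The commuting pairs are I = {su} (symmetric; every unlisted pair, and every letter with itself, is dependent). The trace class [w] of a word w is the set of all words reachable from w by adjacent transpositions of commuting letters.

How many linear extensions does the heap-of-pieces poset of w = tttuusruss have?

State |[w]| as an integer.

#0=t has no predecessor
#1=t depends on [0:t]
#2=t depends on [1:t]
#3=u depends on [2:t]
#4=u depends on [3:u]
#5=s depends on [2:t]
#6=r depends on [4:u, 5:s]
#7=u depends on [6:r]
#8=s depends on [6:r]
#9=s depends on [8:s]
sources: [0:t]
N(rest) = Σ N(rest − s) over sources s of rest; N(one piece) = 1:
  size 1 → [7]=1  [9]=1
  size 2 → [7,9]=2  [8,9]=1
  size 3 → [7,8,9]=3
  size 4 → [6,7,8,9]=3
  size 5 → [4,6,7,8,9]=3  [5,6,7,8,9]=3
  size 6 → [3,4,6,7,8,9]=3  [4,5,6,7,8,9]=6
  size 7 → [3,4,5,6,7,8,9]=9
  size 8 → [2,3,4,5,6,7,8,9]=9
  first=0(t) contributes 9

9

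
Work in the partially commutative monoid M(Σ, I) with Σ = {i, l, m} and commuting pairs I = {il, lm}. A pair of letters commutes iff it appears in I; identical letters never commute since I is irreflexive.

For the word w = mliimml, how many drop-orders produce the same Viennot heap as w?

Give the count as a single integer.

21

drop 0:m onto floor
drop 1:l onto floor
drop 2:i onto {0:m}
drop 3:i onto {2:i}
drop 4:m onto {3:i}
drop 5:m onto {4:m}
drop 6:l onto {1:l}
ground layer = {0:m, 1:l}
drop-orders for the pieces not yet dropped (sum over which currently-grounded one goes next):
  1 to go: {5} 1  {6} 1
  2 to go: {1,6} 1  {4,5} 1  {5,6} 2
  3 to go: {1,5,6} 3  {3,4,5} 1  {4,5,6} 3
  4 to go: {1,4,5,6} 6  {2,3,4,5} 1  {3,4,5,6} 4
  5 to go: {0,2,3,4,5} 1  {1,3,4,5,6} 10  {2,3,4,5,6} 5
  if 0:m drops first: 15 orders
  if 1:l drops first: 6 orders
heap linearizations: 21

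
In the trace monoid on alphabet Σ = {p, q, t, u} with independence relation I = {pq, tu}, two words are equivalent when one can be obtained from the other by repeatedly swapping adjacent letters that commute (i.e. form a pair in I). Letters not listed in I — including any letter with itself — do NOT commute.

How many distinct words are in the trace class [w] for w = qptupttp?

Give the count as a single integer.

piece 0:q — minimal
piece 1:p — minimal
piece 2:t rests on {0:q, 1:p}
piece 3:u rests on {0:q, 1:p}
piece 4:p rests on {2:t, 3:u}
piece 5:t rests on {4:p}
piece 6:t rests on {5:t}
piece 7:p rests on {6:t}
minimal pieces: {0:q, 1:p}
ways to finish when only these pieces remain (= sum over removing one remaining piece with nothing left below it):
  1 left: {7}→1
  2 left: {6,7}→1
  3 left: {5,6,7}→1
  4 left: {4,5,6,7}→1
  5 left: {2,4,5,6,7}→1  {3,4,5,6,7}→1
  6 left: {2,3,4,5,6,7}→2
  placing 0:q first → 2 extensions
  placing 1:p first → 2 extensions
total linear extensions = 4

4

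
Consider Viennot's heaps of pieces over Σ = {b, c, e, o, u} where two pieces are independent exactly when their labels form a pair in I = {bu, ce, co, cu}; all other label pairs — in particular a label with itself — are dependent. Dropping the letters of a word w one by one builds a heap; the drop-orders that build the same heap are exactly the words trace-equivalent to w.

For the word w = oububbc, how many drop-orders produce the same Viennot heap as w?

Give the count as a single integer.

15

#0=o has no predecessor
#1=u depends on [0:o]
#2=b depends on [0:o]
#3=u depends on [1:u]
#4=b depends on [2:b]
#5=b depends on [4:b]
#6=c depends on [5:b]
sources: [0:o]
N(rest) = Σ N(rest − s) over sources s of rest; N(one piece) = 1:
  size 1 → [3]=1  [6]=1
  size 2 → [1,3]=1  [3,6]=2  [5,6]=1
  size 3 → [1,3,6]=3  [3,5,6]=3  [4,5,6]=1
  size 4 → [1,3,5,6]=6  [2,4,5,6]=1  [3,4,5,6]=4
  size 5 → [1,3,4,5,6]=10  [2,3,4,5,6]=5
  first=0(o) contributes 15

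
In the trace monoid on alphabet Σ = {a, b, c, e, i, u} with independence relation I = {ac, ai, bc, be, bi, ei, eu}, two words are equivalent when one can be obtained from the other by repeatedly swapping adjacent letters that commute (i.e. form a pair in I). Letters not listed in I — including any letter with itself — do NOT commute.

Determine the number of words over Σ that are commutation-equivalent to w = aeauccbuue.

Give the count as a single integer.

10

0(a) covers ∅
1(e) covers 0:a
2(a) covers 1:e
3(u) covers 2:a
4(c) covers 3:u
5(c) covers 4:c
6(b) covers 3:u
7(u) covers 5:c, 6:b
8(u) covers 7:u
9(e) covers 5:c
floor of heap: 0:a
completions by unplaced set U, small U first (add the entries for U minus each lowest piece of U):
  |U|=1: {8}:1  {9}:1
  |U|=2: {7,8}:1  {8,9}:2
  |U|=3: {6,7,8}:1  {7,8,9}:3
  |U|=4: {5,7,8,9}:3  {6,7,8,9}:4
  |U|=5: {4,5,7,8,9}:3  {5,6,7,8,9}:7
  |U|=6: {4,5,6,7,8,9}:10
  |U|=7: {3,4,5,6,7,8,9}:10
  |U|=8: {2,3,4,5,6,7,8,9}:10
  start at 0(a): 10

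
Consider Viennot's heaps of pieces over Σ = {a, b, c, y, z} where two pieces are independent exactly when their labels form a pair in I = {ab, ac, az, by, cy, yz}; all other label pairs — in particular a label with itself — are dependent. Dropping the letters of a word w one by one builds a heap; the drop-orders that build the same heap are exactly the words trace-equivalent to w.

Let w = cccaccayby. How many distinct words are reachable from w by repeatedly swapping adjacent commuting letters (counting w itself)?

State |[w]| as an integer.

210

#0=c has no predecessor
#1=c depends on [0:c]
#2=c depends on [1:c]
#3=a has no predecessor
#4=c depends on [2:c]
#5=c depends on [4:c]
#6=a depends on [3:a]
#7=y depends on [6:a]
#8=b depends on [5:c]
#9=y depends on [7:y]
sources: [0:c, 3:a]
N(rest) = Σ N(rest − s) over sources s of rest; N(one piece) = 1:
  size 1 → [8]=1  [9]=1
  size 2 → [5,8]=1  [7,9]=1  [8,9]=2
  size 3 → [4,5,8]=1  [5,8,9]=3  [6,7,9]=1  [7,8,9]=3
  size 4 → [2,4,5,8]=1  [3,6,7,9]=1  [4,5,8,9]=4  [5,7,8,9]=6  [6,7,8,9]=4
  size 5 → [1,2,4,5,8]=1  [2,4,5,8,9]=5  [3,6,7,8,9]=5  [4,5,7,8,9]=10  [5,6,7,8,9]=10
  size 6 → [0,1,2,4,5,8]=1  [1,2,4,5,8,9]=6  [2,4,5,7,8,9]=15  [3,5,6,7,8,9]=15  [4,5,6,7,8,9]=20
  size 7 → [0,1,2,4,5,8,9]=7  [1,2,4,5,7,8,9]=21  [2,4,5,6,7,8,9]=35  [3,4,5,6,7,8,9]=35
  size 8 → [0,1,2,4,5,7,8,9]=28  [1,2,4,5,6,7,8,9]=56  [2,3,4,5,6,7,8,9]=70
  first=0(c) contributes 126
  first=3(a) contributes 84
|[w]| = 210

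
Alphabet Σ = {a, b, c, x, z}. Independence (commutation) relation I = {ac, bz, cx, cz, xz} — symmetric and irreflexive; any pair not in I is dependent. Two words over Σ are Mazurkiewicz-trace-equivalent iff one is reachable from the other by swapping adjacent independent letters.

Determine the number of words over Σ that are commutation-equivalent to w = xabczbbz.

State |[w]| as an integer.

piece 0:x — minimal
piece 1:a rests on {0:x}
piece 2:b rests on {1:a}
piece 3:c rests on {2:b}
piece 4:z rests on {1:a}
piece 5:b rests on {3:c}
piece 6:b rests on {5:b}
piece 7:z rests on {4:z}
minimal pieces: {0:x}
ways to finish when only these pieces remain (= sum over removing one remaining piece with nothing left below it):
  1 left: {6}→1  {7}→1
  2 left: {4,7}→1  {5,6}→1  {6,7}→2
  3 left: {3,5,6}→1  {4,6,7}→3  {5,6,7}→3
  4 left: {2,3,5,6}→1  {3,5,6,7}→4  {4,5,6,7}→6
  5 left: {2,3,5,6,7}→5  {3,4,5,6,7}→10
  6 left: {2,3,4,5,6,7}→15
  placing 0:x first → 15 extensions

15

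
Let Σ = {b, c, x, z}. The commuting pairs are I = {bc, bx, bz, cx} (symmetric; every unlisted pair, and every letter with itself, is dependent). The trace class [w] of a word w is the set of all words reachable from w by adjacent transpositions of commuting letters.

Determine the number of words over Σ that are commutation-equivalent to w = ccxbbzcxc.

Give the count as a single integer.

#0=c has no predecessor
#1=c depends on [0:c]
#2=x has no predecessor
#3=b has no predecessor
#4=b depends on [3:b]
#5=z depends on [1:c, 2:x]
#6=c depends on [5:z]
#7=x depends on [5:z]
#8=c depends on [6:c]
sources: [0:c, 2:x, 3:b]
N(rest) = Σ N(rest − s) over sources s of rest; N(one piece) = 1:
  size 1 → [4]=1  [7]=1  [8]=1
  size 2 → [3,4]=1  [4,7]=2  [4,8]=2  [6,8]=1  [7,8]=2
  size 3 → [3,4,7]=3  [3,4,8]=3  [4,6,8]=3  [4,7,8]=6  [6,7,8]=3
  size 4 → [3,4,6,8]=6  [3,4,7,8]=12  [4,6,7,8]=12  [5,6,7,8]=3
  size 5 → [1,5,6,7,8]=3  [2,5,6,7,8]=3  [3,4,6,7,8]=30  [4,5,6,7,8]=15
  size 6 → [0,1,5,6,7,8]=3  [1,2,5,6,7,8]=6  [1,4,5,6,7,8]=18  [2,4,5,6,7,8]=18  [3,4,5,6,7,8]=45
  size 7 → [0,1,2,5,6,7,8]=9  [0,1,4,5,6,7,8]=21  [1,2,4,5,6,7,8]=42  [1,3,4,5,6,7,8]=63  [2,3,4,5,6,7,8]=63
  first=0(c) contributes 168
  first=2(x) contributes 84
  first=3(b) contributes 72
|[w]| = 324

324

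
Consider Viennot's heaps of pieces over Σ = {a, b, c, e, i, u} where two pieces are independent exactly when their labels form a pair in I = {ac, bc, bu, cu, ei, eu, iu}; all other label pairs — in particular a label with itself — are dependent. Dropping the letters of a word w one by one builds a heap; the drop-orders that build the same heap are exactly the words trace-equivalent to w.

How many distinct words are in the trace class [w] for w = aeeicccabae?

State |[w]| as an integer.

piece 0:a — minimal
piece 1:e rests on {0:a}
piece 2:e rests on {1:e}
piece 3:i rests on {0:a}
piece 4:c rests on {2:e, 3:i}
piece 5:c rests on {4:c}
piece 6:c rests on {5:c}
piece 7:a rests on {2:e, 3:i}
piece 8:b rests on {7:a}
piece 9:a rests on {8:b}
piece 10:e rests on {6:c, 9:a}
minimal pieces: {0:a}
ways to finish when only these pieces remain (= sum over removing one remaining piece with nothing left below it):
  1 left: {10}→1
  2 left: {6,10}→1  {9,10}→1
  3 left: {5,6,10}→1  {6,9,10}→2  {8,9,10}→1
  4 left: {4,5,6,10}→1  {5,6,9,10}→3  {6,8,9,10}→3  {7,8,9,10}→1
  5 left: {4,5,6,9,10}→4  {5,6,8,9,10}→6  {6,7,8,9,10}→4
  6 left: {4,5,6,8,9,10}→10  {5,6,7,8,9,10}→10
  7 left: {4,5,6,7,8,9,10}→20
  8 left: {2,4,5,6,7,8,9,10}→20  {3,4,5,6,7,8,9,10}→20
  9 left: {1,2,4,5,6,7,8,9,10}→20  {2,3,4,5,6,7,8,9,10}→40
  placing 0:a first → 60 extensions

60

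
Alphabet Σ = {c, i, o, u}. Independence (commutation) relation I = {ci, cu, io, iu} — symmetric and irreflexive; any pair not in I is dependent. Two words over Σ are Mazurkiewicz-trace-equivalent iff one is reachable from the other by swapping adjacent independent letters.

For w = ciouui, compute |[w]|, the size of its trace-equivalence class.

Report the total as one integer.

drop 0:c onto floor
drop 1:i onto floor
drop 2:o onto {0:c}
drop 3:u onto {2:o}
drop 4:u onto {3:u}
drop 5:i onto {1:i}
ground layer = {0:c, 1:i}
drop-orders for the pieces not yet dropped (sum over which currently-grounded one goes next):
  1 to go: {4} 1  {5} 1
  2 to go: {1,5} 1  {3,4} 1  {4,5} 2
  3 to go: {1,4,5} 3  {2,3,4} 1  {3,4,5} 3
  4 to go: {0,2,3,4} 1  {1,3,4,5} 6  {2,3,4,5} 4
  if 0:c drops first: 10 orders
  if 1:i drops first: 5 orders
heap linearizations: 15

15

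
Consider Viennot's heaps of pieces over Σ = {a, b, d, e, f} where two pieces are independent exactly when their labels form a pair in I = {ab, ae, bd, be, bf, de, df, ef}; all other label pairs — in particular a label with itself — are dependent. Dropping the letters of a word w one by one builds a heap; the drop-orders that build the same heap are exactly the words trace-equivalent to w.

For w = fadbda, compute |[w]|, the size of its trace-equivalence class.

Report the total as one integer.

6

piece 0:f — minimal
piece 1:a rests on {0:f}
piece 2:d rests on {1:a}
piece 3:b — minimal
piece 4:d rests on {2:d}
piece 5:a rests on {4:d}
minimal pieces: {0:f, 3:b}
ways to finish when only these pieces remain (= sum over removing one remaining piece with nothing left below it):
  1 left: {3}→1  {5}→1
  2 left: {3,5}→2  {4,5}→1
  3 left: {2,4,5}→1  {3,4,5}→3
  4 left: {1,2,4,5}→1  {2,3,4,5}→4
  placing 0:f first → 5 extensions
  placing 3:b first → 1 extensions
total linear extensions = 6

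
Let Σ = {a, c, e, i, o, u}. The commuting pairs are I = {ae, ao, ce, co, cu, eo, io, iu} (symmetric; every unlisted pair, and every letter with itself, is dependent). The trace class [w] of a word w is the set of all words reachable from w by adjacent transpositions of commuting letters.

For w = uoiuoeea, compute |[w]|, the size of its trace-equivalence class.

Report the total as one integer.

51

piece 0:u — minimal
piece 1:o rests on {0:u}
piece 2:i — minimal
piece 3:u rests on {1:o}
piece 4:o rests on {3:u}
piece 5:e rests on {2:i, 3:u}
piece 6:e rests on {5:e}
piece 7:a rests on {2:i, 3:u}
minimal pieces: {0:u, 2:i}
ways to finish when only these pieces remain (= sum over removing one remaining piece with nothing left below it):
  1 left: {4}→1  {6}→1  {7}→1
  2 left: {4,6}→2  {4,7}→2  {5,6}→1  {6,7}→2
  3 left: {4,5,6}→3  {4,6,7}→6  {5,6,7}→3
  4 left: {2,5,6,7}→3  {4,5,6,7}→12
  5 left: {2,4,5,6,7}→15  {3,4,5,6,7}→12
  6 left: {1,3,4,5,6,7}→12  {2,3,4,5,6,7}→27
  placing 0:u first → 39 extensions
  placing 2:i first → 12 extensions
total linear extensions = 51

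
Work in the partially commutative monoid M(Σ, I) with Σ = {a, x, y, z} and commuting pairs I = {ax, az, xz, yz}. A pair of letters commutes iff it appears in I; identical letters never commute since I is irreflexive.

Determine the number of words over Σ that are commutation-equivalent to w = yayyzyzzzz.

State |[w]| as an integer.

252

#0=y has no predecessor
#1=a depends on [0:y]
#2=y depends on [1:a]
#3=y depends on [2:y]
#4=z has no predecessor
#5=y depends on [3:y]
#6=z depends on [4:z]
#7=z depends on [6:z]
#8=z depends on [7:z]
#9=z depends on [8:z]
sources: [0:y, 4:z]
N(rest) = Σ N(rest − s) over sources s of rest; N(one piece) = 1:
  size 1 → [5]=1  [9]=1
  size 2 → [3,5]=1  [5,9]=2  [8,9]=1
  size 3 → [2,3,5]=1  [3,5,9]=3  [5,8,9]=3  [7,8,9]=1
  size 4 → [1,2,3,5]=1  [2,3,5,9]=4  [3,5,8,9]=6  [5,7,8,9]=4  [6,7,8,9]=1
  size 5 → [0,1,2,3,5]=1  [1,2,3,5,9]=5  [2,3,5,8,9]=10  [3,5,7,8,9]=10  [4,6,7,8,9]=1  [5,6,7,8,9]=5
  size 6 → [0,1,2,3,5,9]=6  [1,2,3,5,8,9]=15  [2,3,5,7,8,9]=20  [3,5,6,7,8,9]=15  [4,5,6,7,8,9]=6
  size 7 → [0,1,2,3,5,8,9]=21  [1,2,3,5,7,8,9]=35  [2,3,5,6,7,8,9]=35  [3,4,5,6,7,8,9]=21
  size 8 → [0,1,2,3,5,7,8,9]=56  [1,2,3,5,6,7,8,9]=70  [2,3,4,5,6,7,8,9]=56
  first=0(y) contributes 126
  first=4(z) contributes 126
|[w]| = 252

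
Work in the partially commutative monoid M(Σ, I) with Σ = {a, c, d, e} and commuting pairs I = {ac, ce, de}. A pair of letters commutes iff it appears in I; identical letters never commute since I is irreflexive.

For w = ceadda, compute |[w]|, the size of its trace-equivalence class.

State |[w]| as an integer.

piece 0:c — minimal
piece 1:e — minimal
piece 2:a rests on {1:e}
piece 3:d rests on {0:c, 2:a}
piece 4:d rests on {3:d}
piece 5:a rests on {4:d}
minimal pieces: {0:c, 1:e}
ways to finish when only these pieces remain (= sum over removing one remaining piece with nothing left below it):
  1 left: {5}→1
  2 left: {4,5}→1
  3 left: {3,4,5}→1
  4 left: {0,3,4,5}→1  {2,3,4,5}→1
  placing 0:c first → 1 extensions
  placing 1:e first → 2 extensions
total linear extensions = 3

3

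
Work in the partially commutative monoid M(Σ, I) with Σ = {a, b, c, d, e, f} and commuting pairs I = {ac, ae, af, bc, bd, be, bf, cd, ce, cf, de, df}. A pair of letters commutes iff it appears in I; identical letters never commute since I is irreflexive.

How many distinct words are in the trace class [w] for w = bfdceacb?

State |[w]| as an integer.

840

#0=b has no predecessor
#1=f has no predecessor
#2=d has no predecessor
#3=c has no predecessor
#4=e depends on [1:f]
#5=a depends on [0:b, 2:d]
#6=c depends on [3:c]
#7=b depends on [5:a]
sources: [0:b, 1:f, 2:d, 3:c]
N(rest) = Σ N(rest − s) over sources s of rest; N(one piece) = 1:
  size 1 → [4]=1  [6]=1  [7]=1
  size 2 → [1,4]=1  [3,6]=1  [4,6]=2  [4,7]=2  [5,7]=1  [6,7]=2
  size 3 → [0,5,7]=1  [1,4,6]=3  [1,4,7]=3  [2,5,7]=1  [3,4,6]=3  [3,6,7]=3  [4,5,7]=3  [4,6,7]=6  [5,6,7]=3
  size 4 → [0,2,5,7]=2  [0,4,5,7]=4  [0,5,6,7]=4  [1,3,4,6]=6  [1,4,5,7]=6  [1,4,6,7]=12  [2,4,5,7]=4  [2,5,6,7]=4  [3,4,6,7]=12  [3,5,6,7]=6  [4,5,6,7]=12
  size 5 → [0,1,4,5,7]=10  [0,2,4,5,7]=10  [0,2,5,6,7]=10  [0,3,5,6,7]=10  [0,4,5,6,7]=20  [1,2,4,5,7]=10  [1,3,4,6,7]=30  [1,4,5,6,7]=30  [2,3,5,6,7]=10  [2,4,5,6,7]=20  [3,4,5,6,7]=30
  size 6 → [0,1,2,4,5,7]=30  [0,1,4,5,6,7]=60  [0,2,3,5,6,7]=30  [0,2,4,5,6,7]=60  [0,3,4,5,6,7]=60  [1,2,4,5,6,7]=60  [1,3,4,5,6,7]=90  [2,3,4,5,6,7]=60
  first=0(b) contributes 210
  first=1(f) contributes 210
  first=2(d) contributes 210
  first=3(c) contributes 210
|[w]| = 840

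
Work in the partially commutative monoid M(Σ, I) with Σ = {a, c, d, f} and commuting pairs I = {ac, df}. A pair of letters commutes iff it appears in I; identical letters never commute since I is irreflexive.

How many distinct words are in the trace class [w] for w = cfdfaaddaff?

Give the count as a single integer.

#0=c has no predecessor
#1=f depends on [0:c]
#2=d depends on [0:c]
#3=f depends on [1:f]
#4=a depends on [2:d, 3:f]
#5=a depends on [4:a]
#6=d depends on [5:a]
#7=d depends on [6:d]
#8=a depends on [7:d]
#9=f depends on [8:a]
#10=f depends on [9:f]
sources: [0:c]
N(rest) = Σ N(rest − s) over sources s of rest; N(one piece) = 1:
  size 1 → [10]=1
  size 2 → [9,10]=1
  size 3 → [8,9,10]=1
  size 4 → [7,8,9,10]=1
  size 5 → [6,7,8,9,10]=1
  size 6 → [5,6,7,8,9,10]=1
  size 7 → [4,5,6,7,8,9,10]=1
  size 8 → [2,4,5,6,7,8,9,10]=1  [3,4,5,6,7,8,9,10]=1
  size 9 → [1,3,4,5,6,7,8,9,10]=1  [2,3,4,5,6,7,8,9,10]=2
  first=0(c) contributes 3

3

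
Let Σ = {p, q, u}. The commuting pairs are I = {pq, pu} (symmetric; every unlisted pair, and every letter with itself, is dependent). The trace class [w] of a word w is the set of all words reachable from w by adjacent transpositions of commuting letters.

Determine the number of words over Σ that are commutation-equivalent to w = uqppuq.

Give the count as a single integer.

drop 0:u onto floor
drop 1:q onto {0:u}
drop 2:p onto floor
drop 3:p onto {2:p}
drop 4:u onto {1:q}
drop 5:q onto {4:u}
ground layer = {0:u, 2:p}
drop-orders for the pieces not yet dropped (sum over which currently-grounded one goes next):
  1 to go: {3} 1  {5} 1
  2 to go: {2,3} 1  {3,5} 2  {4,5} 1
  3 to go: {1,4,5} 1  {2,3,5} 3  {3,4,5} 3
  4 to go: {0,1,4,5} 1  {1,3,4,5} 4  {2,3,4,5} 6
  if 0:u drops first: 10 orders
  if 2:p drops first: 5 orders
heap linearizations: 15

15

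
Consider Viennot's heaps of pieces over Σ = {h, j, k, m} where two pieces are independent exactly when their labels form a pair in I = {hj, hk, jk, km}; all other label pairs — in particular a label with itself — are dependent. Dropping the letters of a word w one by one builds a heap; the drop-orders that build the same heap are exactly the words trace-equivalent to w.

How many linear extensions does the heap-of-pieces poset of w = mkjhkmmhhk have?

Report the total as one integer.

#0=m has no predecessor
#1=k has no predecessor
#2=j depends on [0:m]
#3=h depends on [0:m]
#4=k depends on [1:k]
#5=m depends on [2:j, 3:h]
#6=m depends on [5:m]
#7=h depends on [6:m]
#8=h depends on [7:h]
#9=k depends on [4:k]
sources: [0:m, 1:k]
N(rest) = Σ N(rest − s) over sources s of rest; N(one piece) = 1:
  size 1 → [8]=1  [9]=1
  size 2 → [4,9]=1  [7,8]=1  [8,9]=2
  size 3 → [1,4,9]=1  [4,8,9]=3  [6,7,8]=1  [7,8,9]=3
  size 4 → [1,4,8,9]=4  [4,7,8,9]=6  [5,6,7,8]=1  [6,7,8,9]=4
  size 5 → [1,4,7,8,9]=10  [2,5,6,7,8]=1  [3,5,6,7,8]=1  [4,6,7,8,9]=10  [5,6,7,8,9]=5
  size 6 → [1,4,6,7,8,9]=20  [2,3,5,6,7,8]=2  [2,5,6,7,8,9]=6  [3,5,6,7,8,9]=6  [4,5,6,7,8,9]=15
  size 7 → [0,2,3,5,6,7,8]=2  [1,4,5,6,7,8,9]=35  [2,3,5,6,7,8,9]=14  [2,4,5,6,7,8,9]=21  [3,4,5,6,7,8,9]=21
  size 8 → [0,2,3,5,6,7,8,9]=16  [1,2,4,5,6,7,8,9]=56  [1,3,4,5,6,7,8,9]=56  [2,3,4,5,6,7,8,9]=56
  first=0(m) contributes 168
  first=1(k) contributes 72
|[w]| = 240

240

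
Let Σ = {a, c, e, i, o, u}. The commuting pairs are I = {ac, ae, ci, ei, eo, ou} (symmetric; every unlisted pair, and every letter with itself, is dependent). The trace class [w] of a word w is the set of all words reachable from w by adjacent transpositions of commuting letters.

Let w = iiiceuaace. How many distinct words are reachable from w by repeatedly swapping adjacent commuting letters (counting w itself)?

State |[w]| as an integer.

drop 0:i onto floor
drop 1:i onto {0:i}
drop 2:i onto {1:i}
drop 3:c onto floor
drop 4:e onto {3:c}
drop 5:u onto {2:i, 4:e}
drop 6:a onto {5:u}
drop 7:a onto {6:a}
drop 8:c onto {5:u}
drop 9:e onto {8:c}
ground layer = {0:i, 3:c}
drop-orders for the pieces not yet dropped (sum over which currently-grounded one goes next):
  1 to go: {7} 1  {9} 1
  2 to go: {6,7} 1  {7,9} 2  {8,9} 1
  3 to go: {6,7,9} 3  {7,8,9} 3
  4 to go: {6,7,8,9} 6
  5 to go: {5,6,7,8,9} 6
  6 to go: {2,5,6,7,8,9} 6  {4,5,6,7,8,9} 6
  7 to go: {1,2,5,6,7,8,9} 6  {2,4,5,6,7,8,9} 12  {3,4,5,6,7,8,9} 6
  8 to go: {0,1,2,5,6,7,8,9} 6  {1,2,4,5,6,7,8,9} 18  {2,3,4,5,6,7,8,9} 18
  if 0:i drops first: 36 orders
  if 3:c drops first: 24 orders
heap linearizations: 60

60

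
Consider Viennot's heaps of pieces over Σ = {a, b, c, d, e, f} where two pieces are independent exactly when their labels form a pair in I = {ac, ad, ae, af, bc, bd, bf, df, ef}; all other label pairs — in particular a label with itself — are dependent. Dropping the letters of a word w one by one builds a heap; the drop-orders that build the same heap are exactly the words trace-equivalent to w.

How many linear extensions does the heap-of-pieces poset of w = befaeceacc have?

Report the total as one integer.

#0=b has no predecessor
#1=e depends on [0:b]
#2=f has no predecessor
#3=a depends on [0:b]
#4=e depends on [1:e]
#5=c depends on [2:f, 4:e]
#6=e depends on [5:c]
#7=a depends on [3:a]
#8=c depends on [6:e]
#9=c depends on [8:c]
sources: [0:b, 2:f]
N(rest) = Σ N(rest − s) over sources s of rest; N(one piece) = 1:
  size 1 → [7]=1  [9]=1
  size 2 → [3,7]=1  [7,9]=2  [8,9]=1
  size 3 → [3,7,9]=3  [6,8,9]=1  [7,8,9]=3
  size 4 → [3,7,8,9]=6  [5,6,8,9]=1  [6,7,8,9]=4
  size 5 → [2,5,6,8,9]=1  [3,6,7,8,9]=10  [4,5,6,8,9]=1  [5,6,7,8,9]=5
  size 6 → [1,4,5,6,8,9]=1  [2,4,5,6,8,9]=2  [2,5,6,7,8,9]=6  [3,5,6,7,8,9]=15  [4,5,6,7,8,9]=6
  size 7 → [1,2,4,5,6,8,9]=3  [1,4,5,6,7,8,9]=7  [2,3,5,6,7,8,9]=21  [2,4,5,6,7,8,9]=14  [3,4,5,6,7,8,9]=21
  size 8 → [1,2,4,5,6,7,8,9]=24  [1,3,4,5,6,7,8,9]=28  [2,3,4,5,6,7,8,9]=56
  first=0(b) contributes 108
  first=2(f) contributes 28
|[w]| = 136

136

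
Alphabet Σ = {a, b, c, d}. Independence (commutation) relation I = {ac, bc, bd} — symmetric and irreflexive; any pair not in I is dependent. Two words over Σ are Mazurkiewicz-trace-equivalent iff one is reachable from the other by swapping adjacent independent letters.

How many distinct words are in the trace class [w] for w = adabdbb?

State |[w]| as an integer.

piece 0:a — minimal
piece 1:d rests on {0:a}
piece 2:a rests on {1:d}
piece 3:b rests on {2:a}
piece 4:d rests on {2:a}
piece 5:b rests on {3:b}
piece 6:b rests on {5:b}
minimal pieces: {0:a}
ways to finish when only these pieces remain (= sum over removing one remaining piece with nothing left below it):
  1 left: {4}→1  {6}→1
  2 left: {4,6}→2  {5,6}→1
  3 left: {3,5,6}→1  {4,5,6}→3
  4 left: {3,4,5,6}→4
  5 left: {2,3,4,5,6}→4
  placing 0:a first → 4 extensions

4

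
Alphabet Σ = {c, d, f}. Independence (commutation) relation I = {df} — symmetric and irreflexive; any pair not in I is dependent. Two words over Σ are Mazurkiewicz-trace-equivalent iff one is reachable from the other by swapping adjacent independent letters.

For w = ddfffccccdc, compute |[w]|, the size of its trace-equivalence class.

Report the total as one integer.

10

#0=d has no predecessor
#1=d depends on [0:d]
#2=f has no predecessor
#3=f depends on [2:f]
#4=f depends on [3:f]
#5=c depends on [1:d, 4:f]
#6=c depends on [5:c]
#7=c depends on [6:c]
#8=c depends on [7:c]
#9=d depends on [8:c]
#10=c depends on [9:d]
sources: [0:d, 2:f]
N(rest) = Σ N(rest − s) over sources s of rest; N(one piece) = 1:
  size 1 → [10]=1
  size 2 → [9,10]=1
  size 3 → [8,9,10]=1
  size 4 → [7,8,9,10]=1
  size 5 → [6,7,8,9,10]=1
  size 6 → [5,6,7,8,9,10]=1
  size 7 → [1,5,6,7,8,9,10]=1  [4,5,6,7,8,9,10]=1
  size 8 → [0,1,5,6,7,8,9,10]=1  [1,4,5,6,7,8,9,10]=2  [3,4,5,6,7,8,9,10]=1
  size 9 → [0,1,4,5,6,7,8,9,10]=3  [1,3,4,5,6,7,8,9,10]=3  [2,3,4,5,6,7,8,9,10]=1
  first=0(d) contributes 4
  first=2(f) contributes 6
|[w]| = 10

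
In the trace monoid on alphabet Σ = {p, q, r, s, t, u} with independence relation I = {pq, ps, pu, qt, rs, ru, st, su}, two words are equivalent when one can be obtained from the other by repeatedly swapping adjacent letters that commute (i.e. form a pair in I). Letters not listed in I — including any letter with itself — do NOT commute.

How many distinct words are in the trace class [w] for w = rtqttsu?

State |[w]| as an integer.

14

0(r) covers ∅
1(t) covers 0:r
2(q) covers 0:r
3(t) covers 1:t
4(t) covers 3:t
5(s) covers 2:q
6(u) covers 2:q, 4:t
floor of heap: 0:r
completions by unplaced set U, small U first (add the entries for U minus each lowest piece of U):
  |U|=1: {5}:1  {6}:1
  |U|=2: {4,6}:1  {5,6}:2
  |U|=3: {2,5,6}:2  {3,4,6}:1  {4,5,6}:3
  |U|=4: {1,3,4,6}:1  {2,4,5,6}:5  {3,4,5,6}:4
  |U|=5: {1,3,4,5,6}:5  {2,3,4,5,6}:9
  start at 0(r): 14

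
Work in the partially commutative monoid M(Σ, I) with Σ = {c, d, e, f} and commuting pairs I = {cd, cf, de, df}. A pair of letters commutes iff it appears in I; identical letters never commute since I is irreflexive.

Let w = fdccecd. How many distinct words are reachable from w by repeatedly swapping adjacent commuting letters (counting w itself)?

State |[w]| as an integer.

63

0(f) covers ∅
1(d) covers ∅
2(c) covers ∅
3(c) covers 2:c
4(e) covers 0:f, 3:c
5(c) covers 4:e
6(d) covers 1:d
floor of heap: 0:f, 1:d, 2:c
completions by unplaced set U, small U first (add the entries for U minus each lowest piece of U):
  |U|=1: {5}:1  {6}:1
  |U|=2: {1,6}:1  {4,5}:1  {5,6}:2
  |U|=3: {0,4,5}:1  {1,5,6}:3  {3,4,5}:1  {4,5,6}:3
  |U|=4: {0,3,4,5}:2  {0,4,5,6}:4  {1,4,5,6}:6  {2,3,4,5}:1  {3,4,5,6}:4
  |U|=5: {0,1,4,5,6}:10  {0,2,3,4,5}:3  {0,3,4,5,6}:10  {1,3,4,5,6}:10  {2,3,4,5,6}:5
  start at 0(f): 15
  start at 1(d): 18
  start at 2(c): 30
sum over floor = 63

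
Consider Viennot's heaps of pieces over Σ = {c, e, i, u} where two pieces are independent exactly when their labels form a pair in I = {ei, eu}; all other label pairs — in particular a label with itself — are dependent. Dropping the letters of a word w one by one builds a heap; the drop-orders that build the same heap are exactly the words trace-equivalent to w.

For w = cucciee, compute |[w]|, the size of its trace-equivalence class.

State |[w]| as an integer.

#0=c has no predecessor
#1=u depends on [0:c]
#2=c depends on [1:u]
#3=c depends on [2:c]
#4=i depends on [3:c]
#5=e depends on [3:c]
#6=e depends on [5:e]
sources: [0:c]
N(rest) = Σ N(rest − s) over sources s of rest; N(one piece) = 1:
  size 1 → [4]=1  [6]=1
  size 2 → [4,6]=2  [5,6]=1
  size 3 → [4,5,6]=3
  size 4 → [3,4,5,6]=3
  size 5 → [2,3,4,5,6]=3
  first=0(c) contributes 3

3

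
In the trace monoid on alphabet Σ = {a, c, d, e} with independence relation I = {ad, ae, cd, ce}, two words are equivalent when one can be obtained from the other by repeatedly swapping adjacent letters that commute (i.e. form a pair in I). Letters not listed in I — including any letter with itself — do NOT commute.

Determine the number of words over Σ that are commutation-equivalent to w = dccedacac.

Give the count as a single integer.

#0=d has no predecessor
#1=c has no predecessor
#2=c depends on [1:c]
#3=e depends on [0:d]
#4=d depends on [3:e]
#5=a depends on [2:c]
#6=c depends on [5:a]
#7=a depends on [6:c]
#8=c depends on [7:a]
sources: [0:d, 1:c]
N(rest) = Σ N(rest − s) over sources s of rest; N(one piece) = 1:
  size 1 → [4]=1  [8]=1
  size 2 → [3,4]=1  [4,8]=2  [7,8]=1
  size 3 → [0,3,4]=1  [3,4,8]=3  [4,7,8]=3  [6,7,8]=1
  size 4 → [0,3,4,8]=4  [3,4,7,8]=6  [4,6,7,8]=4  [5,6,7,8]=1
  size 5 → [0,3,4,7,8]=10  [2,5,6,7,8]=1  [3,4,6,7,8]=10  [4,5,6,7,8]=5
  size 6 → [0,3,4,6,7,8]=20  [1,2,5,6,7,8]=1  [2,4,5,6,7,8]=6  [3,4,5,6,7,8]=15
  size 7 → [0,3,4,5,6,7,8]=35  [1,2,4,5,6,7,8]=7  [2,3,4,5,6,7,8]=21
  first=0(d) contributes 28
  first=1(c) contributes 56
|[w]| = 84

84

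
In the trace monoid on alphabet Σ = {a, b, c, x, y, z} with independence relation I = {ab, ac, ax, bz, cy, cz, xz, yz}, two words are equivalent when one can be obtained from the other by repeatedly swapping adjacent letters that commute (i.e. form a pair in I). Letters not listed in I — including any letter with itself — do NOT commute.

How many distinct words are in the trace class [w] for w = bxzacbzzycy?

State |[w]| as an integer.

831

piece 0:b — minimal
piece 1:x rests on {0:b}
piece 2:z — minimal
piece 3:a rests on {2:z}
piece 4:c rests on {1:x}
piece 5:b rests on {4:c}
piece 6:z rests on {3:a}
piece 7:z rests on {6:z}
piece 8:y rests on {3:a, 5:b}
piece 9:c rests on {5:b}
piece 10:y rests on {8:y}
minimal pieces: {0:b, 2:z}
ways to finish when only these pieces remain (= sum over removing one remaining piece with nothing left below it):
  1 left: {7}→1  {9}→1  {10}→1
  2 left: {6,7}→1  {7,9}→2  {7,10}→2  {8,10}→1  {9,10}→2
  3 left: {6,7,9}→3  {6,7,10}→3  {7,8,10}→3  {7,9,10}→6  {8,9,10}→3
  4 left: {5,8,9,10}→3  {6,7,8,10}→6  {6,7,9,10}→12  {7,8,9,10}→12
  5 left: {3,6,7,8,10}→6  {4,5,8,9,10}→3  {5,7,8,9,10}→15  {6,7,8,9,10}→30
  6 left: {1,4,5,8,9,10}→3  {2,3,6,7,8,10}→6  {3,6,7,8,9,10}→36  {4,5,7,8,9,10}→18  {5,6,7,8,9,10}→45
  7 left: {0,1,4,5,8,9,10}→3  {1,4,5,7,8,9,10}→21  {2,3,6,7,8,9,10}→42  {3,5,6,7,8,9,10}→81  {4,5,6,7,8,9,10}→63
  8 left: {0,1,4,5,7,8,9,10}→24  {1,4,5,6,7,8,9,10}→84  {2,3,5,6,7,8,9,10}→123  {3,4,5,6,7,8,9,10}→144
  9 left: {0,1,4,5,6,7,8,9,10}→108  {1,3,4,5,6,7,8,9,10}→228  {2,3,4,5,6,7,8,9,10}→267
  placing 0:b first → 495 extensions
  placing 2:z first → 336 extensions
total linear extensions = 831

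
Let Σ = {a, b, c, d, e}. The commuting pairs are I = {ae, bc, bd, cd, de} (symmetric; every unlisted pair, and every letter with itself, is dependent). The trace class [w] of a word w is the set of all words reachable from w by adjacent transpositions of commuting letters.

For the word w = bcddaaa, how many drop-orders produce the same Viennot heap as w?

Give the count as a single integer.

drop 0:b onto floor
drop 1:c onto floor
drop 2:d onto floor
drop 3:d onto {2:d}
drop 4:a onto {0:b, 1:c, 3:d}
drop 5:a onto {4:a}
drop 6:a onto {5:a}
ground layer = {0:b, 1:c, 2:d}
drop-orders for the pieces not yet dropped (sum over which currently-grounded one goes next):
  1 to go: {6} 1
  2 to go: {5,6} 1
  3 to go: {4,5,6} 1
  4 to go: {0,4,5,6} 1  {1,4,5,6} 1  {3,4,5,6} 1
  5 to go: {0,1,4,5,6} 2  {0,3,4,5,6} 2  {1,3,4,5,6} 2  {2,3,4,5,6} 1
  if 0:b drops first: 3 orders
  if 1:c drops first: 3 orders
  if 2:d drops first: 6 orders
heap linearizations: 12

12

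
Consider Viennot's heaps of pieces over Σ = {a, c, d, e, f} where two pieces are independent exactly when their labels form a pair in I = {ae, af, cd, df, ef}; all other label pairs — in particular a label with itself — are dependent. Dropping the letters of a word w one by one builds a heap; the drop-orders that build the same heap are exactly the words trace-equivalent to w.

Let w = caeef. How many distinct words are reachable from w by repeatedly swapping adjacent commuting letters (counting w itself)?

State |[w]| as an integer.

0(c) covers ∅
1(a) covers 0:c
2(e) covers 0:c
3(e) covers 2:e
4(f) covers 0:c
floor of heap: 0:c
completions by unplaced set U, small U first (add the entries for U minus each lowest piece of U):
  |U|=1: {1}:1  {3}:1  {4}:1
  |U|=2: {1,3}:2  {1,4}:2  {2,3}:1  {3,4}:2
  |U|=3: {1,2,3}:3  {1,3,4}:6  {2,3,4}:3
  start at 0(c): 12

12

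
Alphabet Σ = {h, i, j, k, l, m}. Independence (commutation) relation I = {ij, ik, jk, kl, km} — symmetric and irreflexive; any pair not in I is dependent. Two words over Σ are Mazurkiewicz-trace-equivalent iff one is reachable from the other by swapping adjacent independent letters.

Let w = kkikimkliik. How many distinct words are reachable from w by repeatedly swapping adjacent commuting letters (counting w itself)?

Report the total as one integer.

#0=k has no predecessor
#1=k depends on [0:k]
#2=i has no predecessor
#3=k depends on [1:k]
#4=i depends on [2:i]
#5=m depends on [4:i]
#6=k depends on [3:k]
#7=l depends on [5:m]
#8=i depends on [7:l]
#9=i depends on [8:i]
#10=k depends on [6:k]
sources: [0:k, 2:i]
N(rest) = Σ N(rest − s) over sources s of rest; N(one piece) = 1:
  size 1 → [9]=1  [10]=1
  size 2 → [6,10]=1  [8,9]=1  [9,10]=2
  size 3 → [3,6,10]=1  [6,9,10]=3  [7,8,9]=1  [8,9,10]=3
  size 4 → [1,3,6,10]=1  [3,6,9,10]=4  [5,7,8,9]=1  [6,8,9,10]=6  [7,8,9,10]=4
  size 5 → [0,1,3,6,10]=1  [1,3,6,9,10]=5  [3,6,8,9,10]=10  [4,5,7,8,9]=1  [5,7,8,9,10]=5  [6,7,8,9,10]=10
  size 6 → [0,1,3,6,9,10]=6  [1,3,6,8,9,10]=15  [2,4,5,7,8,9]=1  [3,6,7,8,9,10]=20  [4,5,7,8,9,10]=6  [5,6,7,8,9,10]=15
  size 7 → [0,1,3,6,8,9,10]=21  [1,3,6,7,8,9,10]=35  [2,4,5,7,8,9,10]=7  [3,5,6,7,8,9,10]=35  [4,5,6,7,8,9,10]=21
  size 8 → [0,1,3,6,7,8,9,10]=56  [1,3,5,6,7,8,9,10]=70  [2,4,5,6,7,8,9,10]=28  [3,4,5,6,7,8,9,10]=56
  size 9 → [0,1,3,5,6,7,8,9,10]=126  [1,3,4,5,6,7,8,9,10]=126  [2,3,4,5,6,7,8,9,10]=84
  first=0(k) contributes 210
  first=2(i) contributes 252
|[w]| = 462

462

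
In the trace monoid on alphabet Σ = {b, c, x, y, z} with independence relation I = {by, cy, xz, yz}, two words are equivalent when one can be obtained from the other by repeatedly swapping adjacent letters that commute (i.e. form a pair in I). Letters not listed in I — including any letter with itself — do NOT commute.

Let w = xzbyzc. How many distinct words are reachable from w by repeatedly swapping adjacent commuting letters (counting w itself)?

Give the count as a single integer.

#0=x has no predecessor
#1=z has no predecessor
#2=b depends on [0:x, 1:z]
#3=y depends on [0:x]
#4=z depends on [2:b]
#5=c depends on [4:z]
sources: [0:x, 1:z]
N(rest) = Σ N(rest − s) over sources s of rest; N(one piece) = 1:
  size 1 → [3]=1  [5]=1
  size 2 → [3,5]=2  [4,5]=1
  size 3 → [2,4,5]=1  [3,4,5]=3
  size 4 → [1,2,4,5]=1  [2,3,4,5]=4
  first=0(x) contributes 5
  first=1(z) contributes 4
|[w]| = 9

9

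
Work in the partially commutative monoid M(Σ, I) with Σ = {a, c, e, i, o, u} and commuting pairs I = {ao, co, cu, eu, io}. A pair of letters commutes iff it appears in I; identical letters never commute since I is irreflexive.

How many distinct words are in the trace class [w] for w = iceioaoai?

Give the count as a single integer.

15

piece 0:i — minimal
piece 1:c rests on {0:i}
piece 2:e rests on {1:c}
piece 3:i rests on {2:e}
piece 4:o rests on {2:e}
piece 5:a rests on {3:i}
piece 6:o rests on {4:o}
piece 7:a rests on {5:a}
piece 8:i rests on {7:a}
minimal pieces: {0:i}
ways to finish when only these pieces remain (= sum over removing one remaining piece with nothing left below it):
  1 left: {6}→1  {8}→1
  2 left: {4,6}→1  {6,8}→2  {7,8}→1
  3 left: {4,6,8}→3  {5,7,8}→1  {6,7,8}→3
  4 left: {3,5,7,8}→1  {4,6,7,8}→6  {5,6,7,8}→4
  5 left: {3,5,6,7,8}→5  {4,5,6,7,8}→10
  6 left: {3,4,5,6,7,8}→15
  7 left: {2,3,4,5,6,7,8}→15
  placing 0:i first → 15 extensions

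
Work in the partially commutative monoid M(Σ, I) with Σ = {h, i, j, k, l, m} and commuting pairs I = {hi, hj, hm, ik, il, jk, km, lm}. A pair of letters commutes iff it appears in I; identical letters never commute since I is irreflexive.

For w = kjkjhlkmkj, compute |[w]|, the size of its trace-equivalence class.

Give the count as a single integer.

piece 0:k — minimal
piece 1:j — minimal
piece 2:k rests on {0:k}
piece 3:j rests on {1:j}
piece 4:h rests on {2:k}
piece 5:l rests on {3:j, 4:h}
piece 6:k rests on {5:l}
piece 7:m rests on {3:j}
piece 8:k rests on {6:k}
piece 9:j rests on {5:l, 7:m}
minimal pieces: {0:k, 1:j}
ways to finish when only these pieces remain (= sum over removing one remaining piece with nothing left below it):
  1 left: {8}→1  {9}→1
  2 left: {6,8}→1  {7,9}→1  {8,9}→2
  3 left: {6,8,9}→3  {7,8,9}→3
  4 left: {5,6,8,9}→3  {6,7,8,9}→6
  5 left: {4,5,6,8,9}→3  {5,6,7,8,9}→9
  6 left: {2,4,5,6,8,9}→3  {3,5,6,7,8,9}→9  {4,5,6,7,8,9}→12
  7 left: {0,2,4,5,6,8,9}→3  {1,3,5,6,7,8,9}→9  {2,4,5,6,7,8,9}→15  {3,4,5,6,7,8,9}→21
  8 left: {0,2,4,5,6,7,8,9}→18  {1,3,4,5,6,7,8,9}→30  {2,3,4,5,6,7,8,9}→36
  placing 0:k first → 66 extensions
  placing 1:j first → 54 extensions
total linear extensions = 120

120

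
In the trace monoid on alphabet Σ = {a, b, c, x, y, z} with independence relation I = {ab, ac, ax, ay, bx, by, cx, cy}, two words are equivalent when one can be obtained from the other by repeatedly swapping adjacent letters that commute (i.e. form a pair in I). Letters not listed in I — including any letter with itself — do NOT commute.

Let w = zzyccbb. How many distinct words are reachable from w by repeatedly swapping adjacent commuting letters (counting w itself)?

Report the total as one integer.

piece 0:z — minimal
piece 1:z rests on {0:z}
piece 2:y rests on {1:z}
piece 3:c rests on {1:z}
piece 4:c rests on {3:c}
piece 5:b rests on {4:c}
piece 6:b rests on {5:b}
minimal pieces: {0:z}
ways to finish when only these pieces remain (= sum over removing one remaining piece with nothing left below it):
  1 left: {2}→1  {6}→1
  2 left: {2,6}→2  {5,6}→1
  3 left: {2,5,6}→3  {4,5,6}→1
  4 left: {2,4,5,6}→4  {3,4,5,6}→1
  5 left: {2,3,4,5,6}→5
  placing 0:z first → 5 extensions

5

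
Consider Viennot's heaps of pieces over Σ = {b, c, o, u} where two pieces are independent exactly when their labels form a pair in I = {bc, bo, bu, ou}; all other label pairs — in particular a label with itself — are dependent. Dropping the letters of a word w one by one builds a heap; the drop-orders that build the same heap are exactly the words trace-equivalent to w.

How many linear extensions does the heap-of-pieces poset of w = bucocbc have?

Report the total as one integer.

21

0(b) covers ∅
1(u) covers ∅
2(c) covers 1:u
3(o) covers 2:c
4(c) covers 3:o
5(b) covers 0:b
6(c) covers 4:c
floor of heap: 0:b, 1:u
completions by unplaced set U, small U first (add the entries for U minus each lowest piece of U):
  |U|=1: {5}:1  {6}:1
  |U|=2: {0,5}:1  {4,6}:1  {5,6}:2
  |U|=3: {0,5,6}:3  {3,4,6}:1  {4,5,6}:3
  |U|=4: {0,4,5,6}:6  {2,3,4,6}:1  {3,4,5,6}:4
  |U|=5: {0,3,4,5,6}:10  {1,2,3,4,6}:1  {2,3,4,5,6}:5
  start at 0(b): 6
  start at 1(u): 15
sum over floor = 21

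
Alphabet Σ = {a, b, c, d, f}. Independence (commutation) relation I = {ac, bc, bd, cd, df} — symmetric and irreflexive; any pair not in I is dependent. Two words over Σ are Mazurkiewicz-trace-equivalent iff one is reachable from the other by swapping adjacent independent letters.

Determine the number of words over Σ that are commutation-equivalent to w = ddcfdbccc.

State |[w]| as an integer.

336

0(d) covers ∅
1(d) covers 0:d
2(c) covers ∅
3(f) covers 2:c
4(d) covers 1:d
5(b) covers 3:f
6(c) covers 3:f
7(c) covers 6:c
8(c) covers 7:c
floor of heap: 0:d, 2:c
completions by unplaced set U, small U first (add the entries for U minus each lowest piece of U):
  |U|=1: {4}:1  {5}:1  {8}:1
  |U|=2: {1,4}:1  {4,5}:2  {4,8}:2  {5,8}:2  {7,8}:1
  |U|=3: {0,1,4}:1  {1,4,5}:3  {1,4,8}:3  {4,5,8}:6  {4,7,8}:3  {5,7,8}:3  {6,7,8}:1
  |U|=4: {0,1,4,5}:4  {0,1,4,8}:4  {1,4,5,8}:12  {1,4,7,8}:6  {4,5,7,8}:12  {4,6,7,8}:4  {5,6,7,8}:4
  |U|=5: {0,1,4,5,8}:20  {0,1,4,7,8}:10  {1,4,5,7,8}:30  {1,4,6,7,8}:10  {3,5,6,7,8}:4  {4,5,6,7,8}:20
  |U|=6: {0,1,4,5,7,8}:60  {0,1,4,6,7,8}:20  {1,4,5,6,7,8}:60  {2,3,5,6,7,8}:4  {3,4,5,6,7,8}:24
  |U|=7: {0,1,4,5,6,7,8}:140  {1,3,4,5,6,7,8}:84  {2,3,4,5,6,7,8}:28
  start at 0(d): 112
  start at 2(c): 224
sum over floor = 336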